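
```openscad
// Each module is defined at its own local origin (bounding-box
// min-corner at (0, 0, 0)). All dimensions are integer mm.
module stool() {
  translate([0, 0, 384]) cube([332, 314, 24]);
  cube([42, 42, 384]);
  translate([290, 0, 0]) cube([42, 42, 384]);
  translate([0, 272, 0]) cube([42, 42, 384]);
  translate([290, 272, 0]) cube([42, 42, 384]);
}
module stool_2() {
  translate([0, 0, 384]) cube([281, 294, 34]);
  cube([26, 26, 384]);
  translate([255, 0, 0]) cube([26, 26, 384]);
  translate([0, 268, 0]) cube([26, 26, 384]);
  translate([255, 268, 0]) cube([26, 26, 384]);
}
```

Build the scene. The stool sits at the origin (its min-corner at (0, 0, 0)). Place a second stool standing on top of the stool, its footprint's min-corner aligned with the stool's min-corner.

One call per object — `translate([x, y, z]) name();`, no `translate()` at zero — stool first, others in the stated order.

stool();
translate([0, 0, 408]) stool_2();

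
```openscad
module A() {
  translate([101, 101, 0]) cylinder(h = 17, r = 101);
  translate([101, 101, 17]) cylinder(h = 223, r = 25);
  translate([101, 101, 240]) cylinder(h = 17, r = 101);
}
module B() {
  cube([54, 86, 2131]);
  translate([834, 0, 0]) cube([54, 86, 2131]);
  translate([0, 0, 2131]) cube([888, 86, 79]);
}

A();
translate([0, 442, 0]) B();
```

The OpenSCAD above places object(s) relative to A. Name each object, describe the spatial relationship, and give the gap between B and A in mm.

A is a spool. B is a door frame. The door frame is on the floor beside the spool on its +y side. The gap between the door frame and the spool is 240 mm.

The door frame's nearest face is 240 mm from the spool's +y face.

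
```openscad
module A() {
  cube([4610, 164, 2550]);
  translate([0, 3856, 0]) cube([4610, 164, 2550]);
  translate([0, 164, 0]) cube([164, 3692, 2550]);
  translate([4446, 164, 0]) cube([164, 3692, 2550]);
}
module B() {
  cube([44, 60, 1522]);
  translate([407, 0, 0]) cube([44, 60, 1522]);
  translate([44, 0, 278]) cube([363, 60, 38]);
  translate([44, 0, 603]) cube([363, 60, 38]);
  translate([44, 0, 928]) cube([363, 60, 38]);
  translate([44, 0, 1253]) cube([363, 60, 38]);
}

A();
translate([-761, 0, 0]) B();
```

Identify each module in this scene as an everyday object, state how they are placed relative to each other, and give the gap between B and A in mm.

The ladder's nearest face is 310 mm from the house frame's −x face.

A is a house frame. B is a ladder. The ladder is on the floor beside the house frame on its −x side. The gap between the ladder and the house frame is 310 mm.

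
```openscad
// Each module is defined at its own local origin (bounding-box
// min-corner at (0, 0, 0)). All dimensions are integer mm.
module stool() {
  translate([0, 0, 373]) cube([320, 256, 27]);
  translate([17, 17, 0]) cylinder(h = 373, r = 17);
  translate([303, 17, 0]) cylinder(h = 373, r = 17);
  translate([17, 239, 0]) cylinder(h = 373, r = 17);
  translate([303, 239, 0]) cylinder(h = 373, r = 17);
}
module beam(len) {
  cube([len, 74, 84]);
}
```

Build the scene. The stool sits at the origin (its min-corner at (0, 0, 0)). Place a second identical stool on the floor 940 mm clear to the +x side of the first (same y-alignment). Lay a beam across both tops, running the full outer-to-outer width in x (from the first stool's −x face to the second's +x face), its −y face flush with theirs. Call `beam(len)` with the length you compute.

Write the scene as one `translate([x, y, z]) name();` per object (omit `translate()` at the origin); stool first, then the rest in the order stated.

stool();
translate([1260, 0, 0]) stool();
translate([0, 0, 400]) beam(1580);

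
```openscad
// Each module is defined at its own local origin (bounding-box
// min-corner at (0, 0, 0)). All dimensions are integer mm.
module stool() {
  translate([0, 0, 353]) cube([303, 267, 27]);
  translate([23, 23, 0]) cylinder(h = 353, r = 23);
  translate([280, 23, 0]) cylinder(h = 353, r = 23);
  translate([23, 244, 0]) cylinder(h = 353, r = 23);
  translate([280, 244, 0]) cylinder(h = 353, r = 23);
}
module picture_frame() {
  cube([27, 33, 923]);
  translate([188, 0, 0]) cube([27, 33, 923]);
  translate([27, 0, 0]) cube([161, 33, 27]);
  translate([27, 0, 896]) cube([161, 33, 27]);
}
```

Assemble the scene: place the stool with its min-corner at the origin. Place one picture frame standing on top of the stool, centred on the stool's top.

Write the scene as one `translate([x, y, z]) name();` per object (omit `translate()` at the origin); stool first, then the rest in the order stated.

stool();
translate([44, 117, 380]) picture_frame();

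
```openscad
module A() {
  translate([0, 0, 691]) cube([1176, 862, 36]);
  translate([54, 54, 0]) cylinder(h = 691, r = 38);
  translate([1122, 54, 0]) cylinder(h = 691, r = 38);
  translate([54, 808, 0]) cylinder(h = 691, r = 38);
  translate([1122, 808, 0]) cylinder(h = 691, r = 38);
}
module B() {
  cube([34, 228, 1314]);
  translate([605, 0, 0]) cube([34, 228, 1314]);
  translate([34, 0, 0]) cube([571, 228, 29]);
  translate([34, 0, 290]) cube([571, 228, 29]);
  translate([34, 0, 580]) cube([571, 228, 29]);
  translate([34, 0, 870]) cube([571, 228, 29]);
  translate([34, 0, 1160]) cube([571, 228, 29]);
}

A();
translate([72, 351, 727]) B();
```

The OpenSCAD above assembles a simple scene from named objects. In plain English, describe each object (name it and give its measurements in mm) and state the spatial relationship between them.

A is a rectangular dining table. The top is 1176×862×36 mm with its upper surface at z = 727 mm. It stands on four round legs of 76 mm diameter, each leg's bounding box inset 16 mm from the nearest pair of top edges, running from the floor to the underside of the top.

B is an open bookshelf. Two side panels, each 34 mm thick, 228 mm deep and 1314 mm tall, stand 639 mm apart (outside-to-outside). Between them sit 5 shelves, each 29 mm thick and 228 mm deep, spanning the full gap between the sides. The bottom shelf rests on the floor (its underside at z = 0) and the clear gap between one shelf's top and the next shelf's underside is 261 mm.

The bookshelf is on top of the table.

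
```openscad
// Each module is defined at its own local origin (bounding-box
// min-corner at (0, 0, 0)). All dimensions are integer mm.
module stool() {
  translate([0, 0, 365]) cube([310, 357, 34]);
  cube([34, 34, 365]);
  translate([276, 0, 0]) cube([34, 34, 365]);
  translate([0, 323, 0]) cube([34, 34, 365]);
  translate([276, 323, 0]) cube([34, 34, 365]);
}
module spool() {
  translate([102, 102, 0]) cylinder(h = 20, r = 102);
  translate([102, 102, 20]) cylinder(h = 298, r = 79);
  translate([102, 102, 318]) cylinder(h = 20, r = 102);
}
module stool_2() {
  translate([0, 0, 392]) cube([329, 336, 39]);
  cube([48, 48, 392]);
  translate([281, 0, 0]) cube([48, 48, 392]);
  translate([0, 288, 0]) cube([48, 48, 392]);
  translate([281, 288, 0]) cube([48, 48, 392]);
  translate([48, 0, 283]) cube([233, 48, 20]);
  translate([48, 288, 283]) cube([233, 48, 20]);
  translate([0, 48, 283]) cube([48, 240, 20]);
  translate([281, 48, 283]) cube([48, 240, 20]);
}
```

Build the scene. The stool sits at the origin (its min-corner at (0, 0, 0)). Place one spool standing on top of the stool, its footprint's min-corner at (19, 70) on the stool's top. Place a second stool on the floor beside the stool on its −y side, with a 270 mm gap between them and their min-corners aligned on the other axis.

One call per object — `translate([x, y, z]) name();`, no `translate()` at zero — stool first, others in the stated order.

stool();
translate([19, 70, 399]) spool();
translate([0, -606, 0]) stool_2();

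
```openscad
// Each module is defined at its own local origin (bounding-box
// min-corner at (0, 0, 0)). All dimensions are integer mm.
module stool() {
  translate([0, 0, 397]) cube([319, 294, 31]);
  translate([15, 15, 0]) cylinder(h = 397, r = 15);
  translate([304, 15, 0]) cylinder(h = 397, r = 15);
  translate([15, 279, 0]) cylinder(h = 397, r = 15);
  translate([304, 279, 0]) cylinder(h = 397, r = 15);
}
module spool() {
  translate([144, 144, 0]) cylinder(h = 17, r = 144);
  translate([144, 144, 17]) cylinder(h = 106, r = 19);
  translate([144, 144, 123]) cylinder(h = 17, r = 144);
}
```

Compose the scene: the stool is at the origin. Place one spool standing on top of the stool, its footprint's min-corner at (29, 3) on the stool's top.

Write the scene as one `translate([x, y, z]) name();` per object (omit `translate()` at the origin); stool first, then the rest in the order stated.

stool();
translate([29, 3, 428]) spool();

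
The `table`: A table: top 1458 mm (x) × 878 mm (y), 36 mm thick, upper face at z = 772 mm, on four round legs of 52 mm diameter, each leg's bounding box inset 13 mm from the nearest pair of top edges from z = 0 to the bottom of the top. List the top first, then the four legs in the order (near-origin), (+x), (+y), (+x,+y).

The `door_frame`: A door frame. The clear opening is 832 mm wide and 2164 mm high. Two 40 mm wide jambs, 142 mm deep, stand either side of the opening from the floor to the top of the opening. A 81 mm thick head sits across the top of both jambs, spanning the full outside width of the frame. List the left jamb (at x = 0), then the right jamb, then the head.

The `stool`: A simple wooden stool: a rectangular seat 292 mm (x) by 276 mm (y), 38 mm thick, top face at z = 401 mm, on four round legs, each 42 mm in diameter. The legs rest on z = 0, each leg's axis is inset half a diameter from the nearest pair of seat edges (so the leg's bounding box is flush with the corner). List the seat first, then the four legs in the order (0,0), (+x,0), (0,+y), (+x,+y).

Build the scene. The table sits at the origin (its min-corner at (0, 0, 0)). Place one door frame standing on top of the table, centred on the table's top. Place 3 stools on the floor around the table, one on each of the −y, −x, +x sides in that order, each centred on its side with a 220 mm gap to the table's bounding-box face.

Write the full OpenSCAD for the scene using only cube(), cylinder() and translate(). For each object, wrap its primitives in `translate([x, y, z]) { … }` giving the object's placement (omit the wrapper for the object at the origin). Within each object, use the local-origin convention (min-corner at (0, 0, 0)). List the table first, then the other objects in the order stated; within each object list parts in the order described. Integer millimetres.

translate([0, 0, 736]) cube([1458, 878, 36]);
translate([39, 39, 0]) cylinder(h = 736, r = 26);
translate([1419, 39, 0]) cylinder(h = 736, r = 26);
translate([39, 839, 0]) cylinder(h = 736, r = 26);
translate([1419, 839, 0]) cylinder(h = 736, r = 26);
translate([273, 368, 772]) {
  cube([40, 142, 2164]);
  translate([872, 0, 0]) cube([40, 142, 2164]);
  translate([0, 0, 2164]) cube([912, 142, 81]);
}
translate([583, -496, 0]) {
  translate([0, 0, 363]) cube([292, 276, 38]);
  translate([21, 21, 0]) cylinder(h = 363, r = 21);
  translate([271, 21, 0]) cylinder(h = 363, r = 21);
  translate([21, 255, 0]) cylinder(h = 363, r = 21);
  translate([271, 255, 0]) cylinder(h = 363, r = 21);
}
translate([-512, 301, 0]) {
  translate([0, 0, 363]) cube([292, 276, 38]);
  translate([21, 21, 0]) cylinder(h = 363, r = 21);
  translate([271, 21, 0]) cylinder(h = 363, r = 21);
  translate([21, 255, 0]) cylinder(h = 363, r = 21);
  translate([271, 255, 0]) cylinder(h = 363, r = 21);
}
translate([1678, 301, 0]) {
  translate([0, 0, 363]) cube([292, 276, 38]);
  translate([21, 21, 0]) cylinder(h = 363, r = 21);
  translate([271, 21, 0]) cylinder(h = 363, r = 21);
  translate([21, 255, 0]) cylinder(h = 363, r = 21);
  translate([271, 255, 0]) cylinder(h = 363, r = 21);
}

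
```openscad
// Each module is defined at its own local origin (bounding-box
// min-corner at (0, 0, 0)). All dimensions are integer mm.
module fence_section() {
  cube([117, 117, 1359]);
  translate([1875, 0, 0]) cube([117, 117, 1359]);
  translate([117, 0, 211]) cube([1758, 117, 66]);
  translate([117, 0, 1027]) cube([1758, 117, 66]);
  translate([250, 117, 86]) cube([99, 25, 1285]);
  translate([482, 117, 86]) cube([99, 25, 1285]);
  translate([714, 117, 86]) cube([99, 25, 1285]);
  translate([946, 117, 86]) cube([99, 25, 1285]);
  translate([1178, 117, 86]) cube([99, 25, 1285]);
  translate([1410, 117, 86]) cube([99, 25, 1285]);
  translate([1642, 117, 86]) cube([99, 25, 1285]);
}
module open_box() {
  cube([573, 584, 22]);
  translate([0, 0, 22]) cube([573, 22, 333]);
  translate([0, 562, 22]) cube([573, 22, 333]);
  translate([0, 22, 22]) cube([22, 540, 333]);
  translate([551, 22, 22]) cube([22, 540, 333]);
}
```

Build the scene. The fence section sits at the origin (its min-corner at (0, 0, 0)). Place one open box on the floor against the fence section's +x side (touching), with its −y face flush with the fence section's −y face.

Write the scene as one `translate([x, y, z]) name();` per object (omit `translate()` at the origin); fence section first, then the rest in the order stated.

fence_section();
translate([1992, 0, 0]) open_box();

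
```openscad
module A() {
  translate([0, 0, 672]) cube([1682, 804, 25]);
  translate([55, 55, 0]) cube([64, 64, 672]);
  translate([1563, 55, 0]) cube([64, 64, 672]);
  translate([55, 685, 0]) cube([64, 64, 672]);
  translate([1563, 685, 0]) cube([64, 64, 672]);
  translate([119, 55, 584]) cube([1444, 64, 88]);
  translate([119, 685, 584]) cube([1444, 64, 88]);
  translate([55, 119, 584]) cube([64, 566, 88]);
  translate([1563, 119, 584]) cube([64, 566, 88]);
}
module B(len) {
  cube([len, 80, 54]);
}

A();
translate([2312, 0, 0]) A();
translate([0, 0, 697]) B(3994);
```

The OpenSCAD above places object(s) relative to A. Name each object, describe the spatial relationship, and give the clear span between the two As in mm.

Second table starts at x = 2312; first ends at x = 1682; clear span = 2312 − 1682 = 630 mm.

A is a table. B is a beam. A beam spans the tops of two tables. The clear span between the two tables is 630 mm.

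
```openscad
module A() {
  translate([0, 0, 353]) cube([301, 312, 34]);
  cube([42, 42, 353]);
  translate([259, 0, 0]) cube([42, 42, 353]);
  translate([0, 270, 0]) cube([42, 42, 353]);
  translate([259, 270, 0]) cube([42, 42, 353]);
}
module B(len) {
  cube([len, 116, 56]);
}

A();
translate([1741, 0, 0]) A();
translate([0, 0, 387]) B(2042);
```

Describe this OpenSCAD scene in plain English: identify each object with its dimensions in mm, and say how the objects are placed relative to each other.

A is a four-legged stool. The seat is a 301×312×34 mm slab whose top surface is at z = 387 mm; four square legs, each 42×42 mm in cross-section, run from the floor (z = 0) to the underside of the seat, each flush with a corner of the seat.

B is a rectangular beam 2042 mm long (x), 116 mm deep (y), 56 mm thick (z).

The beam spans the tops of two stools placed 1440 mm apart, resting at z = 387 mm.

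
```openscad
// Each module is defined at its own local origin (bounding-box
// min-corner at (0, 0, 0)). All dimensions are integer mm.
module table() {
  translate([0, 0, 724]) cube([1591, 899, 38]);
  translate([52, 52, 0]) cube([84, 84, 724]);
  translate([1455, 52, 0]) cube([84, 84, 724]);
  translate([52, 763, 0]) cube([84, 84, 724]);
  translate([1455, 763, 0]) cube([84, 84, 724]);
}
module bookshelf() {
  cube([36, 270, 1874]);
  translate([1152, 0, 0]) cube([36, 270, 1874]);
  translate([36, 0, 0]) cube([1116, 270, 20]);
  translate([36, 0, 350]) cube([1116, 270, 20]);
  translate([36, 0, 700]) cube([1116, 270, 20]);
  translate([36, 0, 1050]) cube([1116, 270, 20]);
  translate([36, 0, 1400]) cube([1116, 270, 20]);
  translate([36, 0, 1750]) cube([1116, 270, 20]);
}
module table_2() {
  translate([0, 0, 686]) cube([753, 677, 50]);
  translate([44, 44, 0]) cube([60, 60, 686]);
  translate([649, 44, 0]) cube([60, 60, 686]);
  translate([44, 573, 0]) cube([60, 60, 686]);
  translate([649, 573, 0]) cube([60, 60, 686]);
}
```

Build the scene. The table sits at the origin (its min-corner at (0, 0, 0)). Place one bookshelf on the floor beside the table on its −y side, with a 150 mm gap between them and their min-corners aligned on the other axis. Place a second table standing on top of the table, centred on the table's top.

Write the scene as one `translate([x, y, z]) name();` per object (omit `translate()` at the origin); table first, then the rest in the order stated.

table();
translate([0, -420, 0]) bookshelf();
translate([419, 111, 762]) table_2();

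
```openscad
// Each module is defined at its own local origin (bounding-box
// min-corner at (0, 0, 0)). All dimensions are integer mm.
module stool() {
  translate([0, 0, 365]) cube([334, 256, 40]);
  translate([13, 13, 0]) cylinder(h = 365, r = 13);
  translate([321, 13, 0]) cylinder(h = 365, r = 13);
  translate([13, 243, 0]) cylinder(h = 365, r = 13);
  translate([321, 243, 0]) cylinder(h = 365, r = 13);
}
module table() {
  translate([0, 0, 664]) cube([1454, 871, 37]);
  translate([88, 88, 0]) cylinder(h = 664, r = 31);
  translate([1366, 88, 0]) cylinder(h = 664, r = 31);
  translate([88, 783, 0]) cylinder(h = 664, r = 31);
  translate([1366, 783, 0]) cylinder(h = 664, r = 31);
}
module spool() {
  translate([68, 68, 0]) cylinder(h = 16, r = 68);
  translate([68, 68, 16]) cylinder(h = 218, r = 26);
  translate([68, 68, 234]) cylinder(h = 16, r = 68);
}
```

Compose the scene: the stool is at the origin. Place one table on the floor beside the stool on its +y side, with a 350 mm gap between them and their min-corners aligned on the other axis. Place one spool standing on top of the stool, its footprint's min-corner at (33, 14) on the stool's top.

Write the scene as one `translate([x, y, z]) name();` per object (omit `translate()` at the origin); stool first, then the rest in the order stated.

stool();
translate([0, 606, 0]) table();
translate([33, 14, 405]) spool();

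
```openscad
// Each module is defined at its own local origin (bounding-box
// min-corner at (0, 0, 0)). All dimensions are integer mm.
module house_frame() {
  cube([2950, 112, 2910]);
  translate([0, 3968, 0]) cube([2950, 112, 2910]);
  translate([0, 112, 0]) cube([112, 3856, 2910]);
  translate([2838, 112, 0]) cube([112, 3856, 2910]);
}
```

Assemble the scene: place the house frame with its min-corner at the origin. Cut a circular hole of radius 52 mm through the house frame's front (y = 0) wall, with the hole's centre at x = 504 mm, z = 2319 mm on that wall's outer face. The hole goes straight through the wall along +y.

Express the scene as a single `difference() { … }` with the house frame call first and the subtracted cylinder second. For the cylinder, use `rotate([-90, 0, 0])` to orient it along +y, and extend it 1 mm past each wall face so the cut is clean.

difference() {
  house_frame();
  translate([504, -1, 2319]) rotate([-90, 0, 0]) cylinder(h = 114, r = 52);
}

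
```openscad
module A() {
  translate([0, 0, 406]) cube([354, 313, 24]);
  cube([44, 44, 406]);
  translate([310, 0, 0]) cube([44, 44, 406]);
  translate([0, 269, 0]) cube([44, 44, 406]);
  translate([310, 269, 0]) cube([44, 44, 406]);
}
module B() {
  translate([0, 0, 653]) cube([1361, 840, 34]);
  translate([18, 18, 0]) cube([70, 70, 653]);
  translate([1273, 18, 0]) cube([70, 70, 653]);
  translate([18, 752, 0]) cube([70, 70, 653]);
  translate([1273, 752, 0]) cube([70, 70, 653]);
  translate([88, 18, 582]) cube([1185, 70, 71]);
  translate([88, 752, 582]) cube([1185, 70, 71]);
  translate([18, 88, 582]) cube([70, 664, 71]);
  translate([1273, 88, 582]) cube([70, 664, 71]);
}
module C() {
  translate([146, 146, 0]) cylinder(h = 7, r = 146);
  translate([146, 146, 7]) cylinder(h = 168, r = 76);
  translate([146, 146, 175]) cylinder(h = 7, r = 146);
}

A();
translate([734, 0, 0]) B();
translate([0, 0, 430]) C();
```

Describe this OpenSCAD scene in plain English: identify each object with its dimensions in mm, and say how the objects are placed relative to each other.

A is a simple wooden stool: a rectangular seat 354 mm (x) by 313 mm (y), 24 mm thick, top face at z = 430 mm, on four square legs, each 44×44 mm in cross-section. The legs rest on z = 0, each flush with a corner of the seat.

B is a rectangular dining table. The top is 1361×840×34 mm with its upper surface at z = 687 mm. It stands on four 70×70 mm square legs, each inset 18 mm from the nearest pair of top edges, running from the floor to the underside of the top. Four apron rails, 70 mm thick and 71 mm tall, run between adjacent legs with their top edges flush with the underside of the top and their outer faces flush with the legs' outer faces.

C is a spool: two coaxial disc flanges of radius 146 mm and thickness 7 mm, joined by a core cylinder of radius 76 mm and height 168 mm. The lower flange rests on z = 0 and the three cylinders share a vertical axis.

The table is on the floor beside the stool on its +x side. The spool is on top of the stool.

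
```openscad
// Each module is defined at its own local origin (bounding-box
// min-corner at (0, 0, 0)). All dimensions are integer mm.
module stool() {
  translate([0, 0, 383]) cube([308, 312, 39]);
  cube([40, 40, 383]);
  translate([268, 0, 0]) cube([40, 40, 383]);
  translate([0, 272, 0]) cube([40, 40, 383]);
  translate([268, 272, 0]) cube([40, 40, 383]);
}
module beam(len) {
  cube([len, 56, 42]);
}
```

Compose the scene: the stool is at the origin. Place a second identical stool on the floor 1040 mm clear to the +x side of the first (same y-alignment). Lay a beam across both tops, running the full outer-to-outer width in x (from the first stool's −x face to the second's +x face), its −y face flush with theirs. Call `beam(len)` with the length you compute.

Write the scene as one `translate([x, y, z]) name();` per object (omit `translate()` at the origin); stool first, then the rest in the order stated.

stool();
translate([1348, 0, 0]) stool();
translate([0, 0, 422]) beam(1656);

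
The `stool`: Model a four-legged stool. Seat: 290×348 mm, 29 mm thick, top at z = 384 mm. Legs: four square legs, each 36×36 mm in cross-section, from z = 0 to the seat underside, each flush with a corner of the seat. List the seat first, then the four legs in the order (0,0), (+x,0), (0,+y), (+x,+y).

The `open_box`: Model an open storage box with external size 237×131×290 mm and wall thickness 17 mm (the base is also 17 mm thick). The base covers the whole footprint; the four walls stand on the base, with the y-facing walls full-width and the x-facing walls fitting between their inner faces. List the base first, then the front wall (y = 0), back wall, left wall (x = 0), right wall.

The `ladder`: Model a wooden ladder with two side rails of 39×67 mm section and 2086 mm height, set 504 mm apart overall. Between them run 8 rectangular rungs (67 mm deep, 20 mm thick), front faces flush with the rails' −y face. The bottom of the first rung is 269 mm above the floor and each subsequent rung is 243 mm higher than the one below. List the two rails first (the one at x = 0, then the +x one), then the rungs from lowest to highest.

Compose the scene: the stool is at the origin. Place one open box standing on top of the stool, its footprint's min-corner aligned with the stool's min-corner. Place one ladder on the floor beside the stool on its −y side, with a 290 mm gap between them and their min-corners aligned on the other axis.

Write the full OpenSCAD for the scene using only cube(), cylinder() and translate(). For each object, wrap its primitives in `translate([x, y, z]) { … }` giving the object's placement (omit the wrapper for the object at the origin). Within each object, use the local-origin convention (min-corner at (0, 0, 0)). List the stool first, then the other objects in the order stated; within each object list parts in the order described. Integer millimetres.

translate([0, 0, 355]) cube([290, 348, 29]);
cube([36, 36, 355]);
translate([254, 0, 0]) cube([36, 36, 355]);
translate([0, 312, 0]) cube([36, 36, 355]);
translate([254, 312, 0]) cube([36, 36, 355]);
translate([0, 0, 384]) {
  cube([237, 131, 17]);
  translate([0, 0, 17]) cube([237, 17, 273]);
  translate([0, 114, 17]) cube([237, 17, 273]);
  translate([0, 17, 17]) cube([17, 97, 273]);
  translate([220, 17, 17]) cube([17, 97, 273]);
}
translate([0, -357, 0]) {
  cube([39, 67, 2086]);
  translate([465, 0, 0]) cube([39, 67, 2086]);
  translate([39, 0, 269]) cube([426, 67, 20]);
  translate([39, 0, 512]) cube([426, 67, 20]);
  translate([39, 0, 755]) cube([426, 67, 20]);
  translate([39, 0, 998]) cube([426, 67, 20]);
  translate([39, 0, 1241]) cube([426, 67, 20]);
  translate([39, 0, 1484]) cube([426, 67, 20]);
  translate([39, 0, 1727]) cube([426, 67, 20]);
  translate([39, 0, 1970]) cube([426, 67, 20]);
}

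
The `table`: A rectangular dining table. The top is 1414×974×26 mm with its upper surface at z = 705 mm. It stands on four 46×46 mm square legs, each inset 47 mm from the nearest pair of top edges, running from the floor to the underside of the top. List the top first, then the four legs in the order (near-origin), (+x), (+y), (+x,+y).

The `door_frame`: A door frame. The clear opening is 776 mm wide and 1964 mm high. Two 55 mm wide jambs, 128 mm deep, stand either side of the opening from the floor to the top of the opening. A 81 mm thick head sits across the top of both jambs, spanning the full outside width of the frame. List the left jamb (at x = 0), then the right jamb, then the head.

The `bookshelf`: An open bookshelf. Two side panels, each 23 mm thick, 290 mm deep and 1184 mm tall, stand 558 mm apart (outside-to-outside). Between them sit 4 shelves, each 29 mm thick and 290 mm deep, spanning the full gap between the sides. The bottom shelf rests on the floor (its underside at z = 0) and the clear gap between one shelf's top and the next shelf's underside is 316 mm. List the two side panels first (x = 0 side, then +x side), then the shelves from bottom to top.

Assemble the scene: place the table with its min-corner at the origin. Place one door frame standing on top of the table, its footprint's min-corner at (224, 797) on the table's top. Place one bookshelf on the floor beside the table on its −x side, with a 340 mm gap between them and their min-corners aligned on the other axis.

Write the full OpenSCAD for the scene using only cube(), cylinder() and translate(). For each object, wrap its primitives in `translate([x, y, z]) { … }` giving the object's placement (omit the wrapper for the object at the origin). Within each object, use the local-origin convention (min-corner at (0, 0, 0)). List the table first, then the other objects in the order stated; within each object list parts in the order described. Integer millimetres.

translate([0, 0, 679]) cube([1414, 974, 26]);
translate([47, 47, 0]) cube([46, 46, 679]);
translate([1321, 47, 0]) cube([46, 46, 679]);
translate([47, 881, 0]) cube([46, 46, 679]);
translate([1321, 881, 0]) cube([46, 46, 679]);
translate([224, 797, 705]) {
  cube([55, 128, 1964]);
  translate([831, 0, 0]) cube([55, 128, 1964]);
  translate([0, 0, 1964]) cube([886, 128, 81]);
}
translate([-898, 0, 0]) {
  cube([23, 290, 1184]);
  translate([535, 0, 0]) cube([23, 290, 1184]);
  translate([23, 0, 0]) cube([512, 290, 29]);
  translate([23, 0, 345]) cube([512, 290, 29]);
  translate([23, 0, 690]) cube([512, 290, 29]);
  translate([23, 0, 1035]) cube([512, 290, 29]);
}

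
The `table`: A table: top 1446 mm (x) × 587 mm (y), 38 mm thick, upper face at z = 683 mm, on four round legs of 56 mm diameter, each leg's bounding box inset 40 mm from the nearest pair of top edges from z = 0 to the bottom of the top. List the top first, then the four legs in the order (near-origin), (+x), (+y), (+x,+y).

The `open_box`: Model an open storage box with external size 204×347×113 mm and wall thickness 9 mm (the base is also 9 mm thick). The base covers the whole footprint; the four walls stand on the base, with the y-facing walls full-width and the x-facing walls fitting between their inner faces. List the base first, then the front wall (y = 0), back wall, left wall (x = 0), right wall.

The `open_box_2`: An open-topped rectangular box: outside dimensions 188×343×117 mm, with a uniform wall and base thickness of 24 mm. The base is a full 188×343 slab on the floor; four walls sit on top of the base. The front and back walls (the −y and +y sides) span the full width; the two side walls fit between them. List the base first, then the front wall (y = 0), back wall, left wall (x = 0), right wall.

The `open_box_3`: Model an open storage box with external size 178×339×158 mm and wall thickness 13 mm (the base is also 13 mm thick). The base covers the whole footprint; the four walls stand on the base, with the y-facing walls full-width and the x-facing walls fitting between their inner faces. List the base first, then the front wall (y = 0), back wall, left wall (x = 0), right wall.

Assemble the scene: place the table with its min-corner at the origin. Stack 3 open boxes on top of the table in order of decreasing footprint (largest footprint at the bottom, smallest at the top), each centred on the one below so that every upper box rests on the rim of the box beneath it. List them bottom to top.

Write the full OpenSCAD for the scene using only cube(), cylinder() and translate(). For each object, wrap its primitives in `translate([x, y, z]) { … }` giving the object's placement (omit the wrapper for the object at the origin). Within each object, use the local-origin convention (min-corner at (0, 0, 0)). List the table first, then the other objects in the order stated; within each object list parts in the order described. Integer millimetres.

translate([0, 0, 645]) cube([1446, 587, 38]);
translate([68, 68, 0]) cylinder(h = 645, r = 28);
translate([1378, 68, 0]) cylinder(h = 645, r = 28);
translate([68, 519, 0]) cylinder(h = 645, r = 28);
translate([1378, 519, 0]) cylinder(h = 645, r = 28);
translate([621, 120, 683]) {
  cube([204, 347, 9]);
  translate([0, 0, 9]) cube([204, 9, 104]);
  translate([0, 338, 9]) cube([204, 9, 104]);
  translate([0, 9, 9]) cube([9, 329, 104]);
  translate([195, 9, 9]) cube([9, 329, 104]);
}
translate([629, 122, 796]) {
  cube([188, 343, 24]);
  translate([0, 0, 24]) cube([188, 24, 93]);
  translate([0, 319, 24]) cube([188, 24, 93]);
  translate([0, 24, 24]) cube([24, 295, 93]);
  translate([164, 24, 24]) cube([24, 295, 93]);
}
translate([634, 124, 913]) {
  cube([178, 339, 13]);
  translate([0, 0, 13]) cube([178, 13, 145]);
  translate([0, 326, 13]) cube([178, 13, 145]);
  translate([0, 13, 13]) cube([13, 313, 145]);
  translate([165, 13, 13]) cube([13, 313, 145]);
}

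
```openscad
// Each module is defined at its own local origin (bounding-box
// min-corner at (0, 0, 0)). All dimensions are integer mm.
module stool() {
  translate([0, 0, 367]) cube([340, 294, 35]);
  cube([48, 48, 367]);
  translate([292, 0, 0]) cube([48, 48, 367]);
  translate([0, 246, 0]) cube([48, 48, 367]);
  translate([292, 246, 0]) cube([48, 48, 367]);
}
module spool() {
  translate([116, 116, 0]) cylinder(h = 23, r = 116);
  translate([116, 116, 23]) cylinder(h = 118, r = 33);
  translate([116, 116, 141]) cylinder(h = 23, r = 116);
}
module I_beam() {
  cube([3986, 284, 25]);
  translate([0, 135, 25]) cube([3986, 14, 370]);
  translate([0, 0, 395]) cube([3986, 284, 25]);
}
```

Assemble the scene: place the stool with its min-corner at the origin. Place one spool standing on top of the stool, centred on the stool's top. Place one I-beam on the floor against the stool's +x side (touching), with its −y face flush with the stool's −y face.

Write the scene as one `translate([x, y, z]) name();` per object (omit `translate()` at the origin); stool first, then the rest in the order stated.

stool();
translate([54, 31, 402]) spool();
translate([340, 0, 0]) I_beam();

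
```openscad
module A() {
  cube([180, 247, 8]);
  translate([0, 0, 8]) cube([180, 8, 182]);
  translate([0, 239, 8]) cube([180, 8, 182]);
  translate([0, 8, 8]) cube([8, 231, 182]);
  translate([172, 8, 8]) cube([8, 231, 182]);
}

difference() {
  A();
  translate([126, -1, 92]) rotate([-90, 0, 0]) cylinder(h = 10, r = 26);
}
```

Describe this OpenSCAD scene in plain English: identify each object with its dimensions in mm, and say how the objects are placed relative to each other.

A is an open storage box with external size 180×247×190 mm and wall thickness 8 mm (the base is also 8 mm thick). The base covers the whole footprint; the four walls stand on the base, with the y-facing walls full-width and the x-facing walls fitting between their inner faces.

The open box has a circular hole of radius 26 mm through its front wall, centred at (x = 126, z = 92).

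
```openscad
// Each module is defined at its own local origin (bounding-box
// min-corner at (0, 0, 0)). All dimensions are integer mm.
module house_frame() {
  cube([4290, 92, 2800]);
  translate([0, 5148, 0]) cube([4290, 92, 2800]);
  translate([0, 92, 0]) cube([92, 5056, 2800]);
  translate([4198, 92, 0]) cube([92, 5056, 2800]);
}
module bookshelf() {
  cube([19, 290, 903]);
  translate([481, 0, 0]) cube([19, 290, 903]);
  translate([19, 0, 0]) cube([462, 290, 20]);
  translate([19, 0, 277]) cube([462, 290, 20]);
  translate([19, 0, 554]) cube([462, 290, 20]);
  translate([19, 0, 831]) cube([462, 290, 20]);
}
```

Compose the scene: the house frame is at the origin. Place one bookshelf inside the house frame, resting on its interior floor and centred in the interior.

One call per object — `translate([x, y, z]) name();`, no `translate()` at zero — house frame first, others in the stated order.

house_frame();
translate([1895, 2475, 0]) bookshelf();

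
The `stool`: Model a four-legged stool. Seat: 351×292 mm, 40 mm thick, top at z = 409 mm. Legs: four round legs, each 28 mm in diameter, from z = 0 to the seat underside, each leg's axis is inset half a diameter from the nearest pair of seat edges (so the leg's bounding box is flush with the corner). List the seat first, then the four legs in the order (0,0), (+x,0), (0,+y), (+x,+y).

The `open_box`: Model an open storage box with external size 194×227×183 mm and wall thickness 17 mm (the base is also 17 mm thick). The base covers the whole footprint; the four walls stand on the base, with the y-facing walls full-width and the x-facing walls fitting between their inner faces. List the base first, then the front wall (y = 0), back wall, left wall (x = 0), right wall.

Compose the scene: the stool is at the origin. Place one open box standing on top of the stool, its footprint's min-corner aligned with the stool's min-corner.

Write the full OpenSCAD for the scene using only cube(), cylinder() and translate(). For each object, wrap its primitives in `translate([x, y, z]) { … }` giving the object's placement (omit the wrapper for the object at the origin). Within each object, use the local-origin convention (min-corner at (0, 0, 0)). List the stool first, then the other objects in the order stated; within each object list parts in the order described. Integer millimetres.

translate([0, 0, 369]) cube([351, 292, 40]);
translate([14, 14, 0]) cylinder(h = 369, r = 14);
translate([337, 14, 0]) cylinder(h = 369, r = 14);
translate([14, 278, 0]) cylinder(h = 369, r = 14);
translate([337, 278, 0]) cylinder(h = 369, r = 14);
translate([0, 0, 409]) {
  cube([194, 227, 17]);
  translate([0, 0, 17]) cube([194, 17, 166]);
  translate([0, 210, 17]) cube([194, 17, 166]);
  translate([0, 17, 17]) cube([17, 193, 166]);
  translate([177, 17, 17]) cube([17, 193, 166]);
}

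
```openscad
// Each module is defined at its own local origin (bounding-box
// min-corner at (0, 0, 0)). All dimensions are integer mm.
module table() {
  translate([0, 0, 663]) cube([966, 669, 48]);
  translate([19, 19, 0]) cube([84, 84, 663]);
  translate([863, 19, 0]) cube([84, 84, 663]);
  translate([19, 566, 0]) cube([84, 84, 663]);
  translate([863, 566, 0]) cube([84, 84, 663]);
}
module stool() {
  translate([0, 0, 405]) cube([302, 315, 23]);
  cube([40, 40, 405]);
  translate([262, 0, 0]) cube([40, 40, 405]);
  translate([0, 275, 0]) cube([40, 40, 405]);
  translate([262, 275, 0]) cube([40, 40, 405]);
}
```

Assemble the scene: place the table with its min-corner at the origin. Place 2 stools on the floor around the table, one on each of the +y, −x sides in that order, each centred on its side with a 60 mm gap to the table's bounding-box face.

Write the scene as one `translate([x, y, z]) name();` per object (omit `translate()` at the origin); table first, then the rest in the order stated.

table();
translate([332, 729, 0]) stool();
translate([-362, 177, 0]) stool();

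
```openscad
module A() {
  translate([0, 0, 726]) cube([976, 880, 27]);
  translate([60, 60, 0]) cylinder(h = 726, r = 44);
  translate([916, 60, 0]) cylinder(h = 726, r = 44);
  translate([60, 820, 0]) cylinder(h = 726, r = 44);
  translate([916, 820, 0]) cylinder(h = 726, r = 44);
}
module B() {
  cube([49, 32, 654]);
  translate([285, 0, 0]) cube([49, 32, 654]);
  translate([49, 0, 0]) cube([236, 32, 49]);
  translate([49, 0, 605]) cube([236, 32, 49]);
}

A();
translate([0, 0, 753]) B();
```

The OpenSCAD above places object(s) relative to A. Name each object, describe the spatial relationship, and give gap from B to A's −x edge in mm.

The picture frame's min-x is at 0; the table's min-x is 0; gap = 0 mm.

A is a table. B is a picture frame. The picture frame is on top of the table. The gap from the picture frame to the table's −x edge is 0 mm.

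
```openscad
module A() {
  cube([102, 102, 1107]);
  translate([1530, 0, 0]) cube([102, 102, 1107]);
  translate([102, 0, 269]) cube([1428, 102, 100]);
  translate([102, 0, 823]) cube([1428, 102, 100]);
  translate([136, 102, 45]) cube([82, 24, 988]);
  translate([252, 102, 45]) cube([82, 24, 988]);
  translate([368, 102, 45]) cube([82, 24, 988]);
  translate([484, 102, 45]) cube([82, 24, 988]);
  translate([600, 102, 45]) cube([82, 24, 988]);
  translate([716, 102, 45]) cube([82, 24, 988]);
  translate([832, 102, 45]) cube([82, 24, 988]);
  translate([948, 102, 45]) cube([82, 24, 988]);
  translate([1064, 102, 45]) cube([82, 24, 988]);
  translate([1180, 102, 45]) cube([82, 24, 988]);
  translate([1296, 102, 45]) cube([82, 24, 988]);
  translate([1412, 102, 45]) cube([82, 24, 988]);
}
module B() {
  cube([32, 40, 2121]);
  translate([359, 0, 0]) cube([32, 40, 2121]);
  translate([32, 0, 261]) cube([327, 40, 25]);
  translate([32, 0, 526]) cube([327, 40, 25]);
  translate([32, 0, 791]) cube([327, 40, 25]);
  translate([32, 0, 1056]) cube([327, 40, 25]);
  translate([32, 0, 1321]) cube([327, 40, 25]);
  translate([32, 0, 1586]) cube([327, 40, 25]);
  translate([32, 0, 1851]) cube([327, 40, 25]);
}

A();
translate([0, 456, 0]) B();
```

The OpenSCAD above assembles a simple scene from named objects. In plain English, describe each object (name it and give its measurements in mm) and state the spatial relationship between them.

A is a fence section. Two 102×102 mm posts, 1107 mm tall, stand on the floor with a clear span of 1428 mm between their inner faces. Two horizontal rails of 102×100 mm section span the gap between the posts with their undersides at z = 269 mm and z = 823 mm, flush with the posts' −y face. 12 pickets, each 82 mm wide, 24 mm thick and 988 mm tall, are fixed to the +y face of the rails with their bottoms at z = 45 mm, evenly spaced across the span with equal gaps (rounded down to the nearest mm) at the −x end and between each pair — any rounding remainder accumulates at the +x end.

B is a straight ladder. Two 32×40 mm vertical rails, 2121 mm tall, stand 391 mm apart (outside-to-outside) with their front faces coplanar on the −y side. 7 rungs, each 40 mm deep and 25 mm tall, span between the inner faces of the rails, front faces flush with the rails. The lowest rung's underside is at z = 261 mm and rungs are spaced 265 mm apart (underside to underside).

The ladder is on the floor beside the fence section on its +y side.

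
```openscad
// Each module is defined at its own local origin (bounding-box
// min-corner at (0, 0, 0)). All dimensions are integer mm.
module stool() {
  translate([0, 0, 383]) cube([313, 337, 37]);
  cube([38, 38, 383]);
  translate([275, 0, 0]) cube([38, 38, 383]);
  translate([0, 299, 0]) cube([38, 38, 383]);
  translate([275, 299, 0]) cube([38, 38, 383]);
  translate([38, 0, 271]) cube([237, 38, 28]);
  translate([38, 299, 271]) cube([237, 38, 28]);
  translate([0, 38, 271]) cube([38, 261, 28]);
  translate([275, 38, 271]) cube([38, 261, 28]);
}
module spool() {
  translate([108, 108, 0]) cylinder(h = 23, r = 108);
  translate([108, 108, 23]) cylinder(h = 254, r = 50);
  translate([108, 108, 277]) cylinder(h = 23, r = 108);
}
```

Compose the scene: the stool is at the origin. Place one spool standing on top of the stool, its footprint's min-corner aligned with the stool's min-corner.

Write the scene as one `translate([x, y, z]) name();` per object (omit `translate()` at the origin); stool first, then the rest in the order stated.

stool();
translate([0, 0, 420]) spool();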